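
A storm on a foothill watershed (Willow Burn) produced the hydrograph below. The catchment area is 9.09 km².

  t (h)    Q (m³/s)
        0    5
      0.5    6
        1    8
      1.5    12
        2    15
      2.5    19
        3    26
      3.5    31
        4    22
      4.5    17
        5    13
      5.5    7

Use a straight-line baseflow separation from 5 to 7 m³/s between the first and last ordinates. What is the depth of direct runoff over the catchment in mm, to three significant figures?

Direct runoff: 0.00, 0.82, 2.64, 6.45, 9.27, 13.09, 19.91, 24.73, 15.55, 10.36, 6.18, 0.00 m³/s; ΣQ_DR = 109.0 m³/s.
V = ΣQ_DR · Δt = 109.0 × 1800 s = 1.962 × 10^5 m³.
Over A = 9.09 km², depth = V / A = 21.6 mm.

d ≈ 21.6 mm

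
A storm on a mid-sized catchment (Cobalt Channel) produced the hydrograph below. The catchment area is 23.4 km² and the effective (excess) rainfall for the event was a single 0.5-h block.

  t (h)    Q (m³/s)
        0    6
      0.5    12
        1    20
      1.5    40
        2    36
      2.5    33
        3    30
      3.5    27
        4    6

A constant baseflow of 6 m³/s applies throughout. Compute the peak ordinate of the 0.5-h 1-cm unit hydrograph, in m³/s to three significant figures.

Direct runoff: 0.0, 6.0, 14.0, 34.0, 30.0, 27.0, 24.0, 21.0, 0.0 m³/s; ΣQ_DR = 156.0 m³/s, peak = 34.0 m³/s.
Runoff depth d = ΣQ_DR·Δt / A = 156.0 × 1800 / (23.4 km²) = 12.00 mm.
The 1-cm UH is the DRH scaled by (10 mm)/d, so U_p = 34.0 × 10/12.00 = 28.3 m³/s.

U_p ≈ 28.3 m³/s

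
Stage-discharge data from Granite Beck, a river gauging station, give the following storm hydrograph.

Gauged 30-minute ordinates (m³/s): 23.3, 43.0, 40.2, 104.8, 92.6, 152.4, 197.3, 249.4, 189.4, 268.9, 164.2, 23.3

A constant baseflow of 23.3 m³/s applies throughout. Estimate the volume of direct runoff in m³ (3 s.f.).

Direct-runoff ordinates (Q − Q_b): 0.0, 19.7, 16.9, 81.5, 69.3, 129.1, 174.0, 226.1, 166.1, 245.6, 140.9, 0.0 m³/s.
ΣQ_DR = 1269 m³/s.
With Δt = 0.5 h = 1800 s, V = ΣQ_DR · Δt = 1269 × 1800 = 2.28 × 10^6 m³.

V ≈ 2.28 × 10^6 m³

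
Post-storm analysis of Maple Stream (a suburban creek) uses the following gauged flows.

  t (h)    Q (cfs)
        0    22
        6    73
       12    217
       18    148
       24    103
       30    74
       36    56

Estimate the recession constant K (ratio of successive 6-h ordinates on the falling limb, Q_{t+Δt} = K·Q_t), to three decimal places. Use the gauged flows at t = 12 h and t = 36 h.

Using the recession-limb readings at t = 12 h and t = 36 h: Q falls from 217 to 56 cfs over 4 intervals.
K = (Q₂/Q₁)^(1/4) = (56/217)^(1/4) = 0.713.

K ≈ 0.713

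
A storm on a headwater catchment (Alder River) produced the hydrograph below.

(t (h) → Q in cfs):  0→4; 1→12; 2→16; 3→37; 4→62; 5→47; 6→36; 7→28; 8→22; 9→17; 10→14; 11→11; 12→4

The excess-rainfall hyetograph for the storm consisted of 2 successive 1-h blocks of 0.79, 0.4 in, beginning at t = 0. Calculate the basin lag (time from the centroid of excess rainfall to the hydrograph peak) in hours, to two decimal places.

Centroid of excess rainfall: t_c = Σ P_i·t̄_i / ΣP_i = 0.8361 h (block centres at 0.5, 1.5 h).
Hydrograph peak occurs at t = 4 h, so basin lag t_L = 4 − 0.8361 = 3.16 h.

t_L ≈ 3.16 h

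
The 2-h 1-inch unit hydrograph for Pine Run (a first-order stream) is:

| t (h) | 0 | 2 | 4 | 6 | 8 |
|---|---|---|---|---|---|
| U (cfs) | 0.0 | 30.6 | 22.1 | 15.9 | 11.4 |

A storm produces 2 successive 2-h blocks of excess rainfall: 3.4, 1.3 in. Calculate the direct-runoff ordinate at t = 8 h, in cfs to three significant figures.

By discrete convolution, Q_j = Σ (P_i / 1 in) · U_{j−i}.
At t = 8 h (j=4): Q = (3.4/1)·11.4 + (1.3/1)·15.9 = 59.4 cfs.

Q ≈ 59.4 cfs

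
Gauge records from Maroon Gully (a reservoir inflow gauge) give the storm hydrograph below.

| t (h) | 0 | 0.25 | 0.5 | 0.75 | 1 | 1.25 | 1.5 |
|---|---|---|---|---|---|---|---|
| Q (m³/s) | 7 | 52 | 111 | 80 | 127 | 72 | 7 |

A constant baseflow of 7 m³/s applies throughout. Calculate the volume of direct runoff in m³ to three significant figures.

V ≈ 3.66 × 10^5 m³

Direct-runoff ordinates (Q − Q_b): 0.0, 45.0, 104.0, 73.0, 120.0, 65.0, 0.0 m³/s.
ΣQ_DR = 407.0 m³/s.
With Δt = 0.25 h = 900 s, V = ΣQ_DR · Δt = 407.0 × 900 = 3.66 × 10^5 m³.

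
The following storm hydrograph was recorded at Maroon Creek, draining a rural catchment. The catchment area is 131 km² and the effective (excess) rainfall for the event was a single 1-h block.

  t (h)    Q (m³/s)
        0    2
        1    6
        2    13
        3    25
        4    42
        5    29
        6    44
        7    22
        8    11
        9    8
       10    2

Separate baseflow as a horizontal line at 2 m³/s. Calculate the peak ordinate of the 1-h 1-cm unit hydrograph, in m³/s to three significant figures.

U_p ≈ 84.0 m³/s

Direct runoff: 0.0, 4.0, 11.0, 23.0, 40.0, 27.0, 42.0, 20.0, 9.0, 6.0, 0.0 m³/s; ΣQ_DR = 182.0 m³/s, peak = 42.0 m³/s.
Runoff depth d = ΣQ_DR·Δt / A = 182.0 × 3600 / (131 km²) = 5.002 mm.
The 1-cm UH is the DRH scaled by (10 mm)/d, so U_p = 42.0 × 10/5.002 = 84.0 m³/s.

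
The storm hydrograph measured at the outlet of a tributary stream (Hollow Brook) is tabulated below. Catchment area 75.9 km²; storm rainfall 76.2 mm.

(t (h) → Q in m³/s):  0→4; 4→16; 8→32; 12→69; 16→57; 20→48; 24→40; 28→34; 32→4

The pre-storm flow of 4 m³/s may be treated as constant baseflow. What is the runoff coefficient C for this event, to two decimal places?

C ≈ 0.67

ΣQ_DR = 268.0 m³/s; V = ΣQ_DR·Δt = 3.859 × 10^6 m³.
Runoff depth d = V / A = 50.85 mm.
C = d / P = 50.85 / 76.2 = 0.67.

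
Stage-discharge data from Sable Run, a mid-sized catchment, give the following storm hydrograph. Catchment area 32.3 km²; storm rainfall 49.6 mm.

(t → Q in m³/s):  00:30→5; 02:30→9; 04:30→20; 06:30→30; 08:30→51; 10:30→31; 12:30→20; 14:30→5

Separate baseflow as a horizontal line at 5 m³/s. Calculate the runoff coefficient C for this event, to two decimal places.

ΣQ_DR = 131.0 m³/s; V = ΣQ_DR·Δt = 9.432 × 10^5 m³.
Runoff depth d = V / A = 29.20 mm.
C = d / P = 29.20 / 49.6 = 0.59.

C ≈ 0.59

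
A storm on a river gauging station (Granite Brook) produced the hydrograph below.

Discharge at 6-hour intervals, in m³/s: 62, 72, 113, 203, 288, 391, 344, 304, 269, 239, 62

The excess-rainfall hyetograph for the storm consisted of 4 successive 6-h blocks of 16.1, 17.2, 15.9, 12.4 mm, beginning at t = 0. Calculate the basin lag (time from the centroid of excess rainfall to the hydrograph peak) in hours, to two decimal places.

t_L ≈ 18.60 h

Centroid of excess rainfall: t_c = Σ P_i·t̄_i / ΣP_i = 11.3961 h (block centres at 3, 9, 15, 21 h).
Hydrograph peak occurs at t = 30 h, so basin lag t_L = 30 − 11.3961 = 18.60 h.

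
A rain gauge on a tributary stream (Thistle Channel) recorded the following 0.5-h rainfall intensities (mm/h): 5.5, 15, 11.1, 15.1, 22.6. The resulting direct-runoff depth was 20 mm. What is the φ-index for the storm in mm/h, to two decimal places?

φ ≈ 5.95 mm/h

Only the 4 blocks with intensity above φ contribute runoff: 15, 11.1, 15.1, 22.6 mm/h.
Σ(I−φ)·Δt = d  ⇒  (15+11.1+15.1+22.6 − 4φ)·0.5 = 20
φ = (63.80 − 20/0.5) / 4 = 5.95 mm/h.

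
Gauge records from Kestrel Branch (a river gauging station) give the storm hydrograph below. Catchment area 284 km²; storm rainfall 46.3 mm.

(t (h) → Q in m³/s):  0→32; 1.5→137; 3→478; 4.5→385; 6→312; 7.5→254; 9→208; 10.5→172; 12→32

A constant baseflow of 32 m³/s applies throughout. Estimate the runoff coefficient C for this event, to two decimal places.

C ≈ 0.71

ΣQ_DR = 1722 m³/s; V = ΣQ_DR·Δt = 9.299 × 10^6 m³.
Runoff depth d = V / A = 32.74 mm.
C = d / P = 32.74 / 46.3 = 0.71.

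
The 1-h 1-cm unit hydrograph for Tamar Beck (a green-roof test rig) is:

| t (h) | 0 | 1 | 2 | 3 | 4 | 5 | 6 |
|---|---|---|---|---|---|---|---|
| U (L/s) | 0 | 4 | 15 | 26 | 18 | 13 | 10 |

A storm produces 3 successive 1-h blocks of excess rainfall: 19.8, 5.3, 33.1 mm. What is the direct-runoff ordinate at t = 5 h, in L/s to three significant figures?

Q ≈ 121 L/s

By discrete convolution, Q_j = Σ (P_i / 10 mm) · U_{j−i}.
At t = 5 h (j=5): Q = (19.8/10)·13 + (5.3/10)·18 + (33.1/10)·26 = 121 L/s.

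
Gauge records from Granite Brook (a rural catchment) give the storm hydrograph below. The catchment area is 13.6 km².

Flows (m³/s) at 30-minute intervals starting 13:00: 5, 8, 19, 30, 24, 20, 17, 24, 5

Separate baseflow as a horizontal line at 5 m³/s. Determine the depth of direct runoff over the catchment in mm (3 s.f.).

Direct runoff: 0.0, 3.0, 14.0, 25.0, 19.0, 15.0, 12.0, 19.0, 0.0 m³/s; ΣQ_DR = 107.0 m³/s.
V = ΣQ_DR · Δt = 107.0 × 1800 s = 1.926 × 10^5 m³.
Over A = 13.6 km², depth = V / A = 14.2 mm.

d ≈ 14.2 mm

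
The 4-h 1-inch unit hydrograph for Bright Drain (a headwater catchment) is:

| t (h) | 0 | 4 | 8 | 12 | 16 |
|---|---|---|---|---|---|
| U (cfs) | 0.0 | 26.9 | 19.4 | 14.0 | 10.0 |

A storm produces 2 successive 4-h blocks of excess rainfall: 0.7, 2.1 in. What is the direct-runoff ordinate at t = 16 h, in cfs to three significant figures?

Q ≈ 36.4 cfs

By discrete convolution, Q_j = Σ (P_i / 1 in) · U_{j−i}.
At t = 16 h (j=4): Q = (0.7/1)·10.0 + (2.1/1)·14.0 = 36.4 cfs.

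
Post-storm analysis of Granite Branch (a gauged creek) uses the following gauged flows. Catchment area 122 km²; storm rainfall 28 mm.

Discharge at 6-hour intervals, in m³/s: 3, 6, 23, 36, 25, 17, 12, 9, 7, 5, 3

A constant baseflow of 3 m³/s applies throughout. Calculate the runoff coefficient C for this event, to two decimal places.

ΣQ_DR = 113.0 m³/s; V = ΣQ_DR·Δt = 2.441 × 10^6 m³.
Runoff depth d = V / A = 20.01 mm.
C = d / P = 20.01 / 28 = 0.71.

C ≈ 0.71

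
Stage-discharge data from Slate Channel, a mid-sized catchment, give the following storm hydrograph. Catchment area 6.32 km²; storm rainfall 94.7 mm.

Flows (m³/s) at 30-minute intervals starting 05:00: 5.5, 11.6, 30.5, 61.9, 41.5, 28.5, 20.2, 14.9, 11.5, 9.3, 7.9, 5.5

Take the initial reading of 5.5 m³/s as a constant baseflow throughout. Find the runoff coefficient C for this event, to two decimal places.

C ≈ 0.55

ΣQ_DR = 182.8 m³/s; V = ΣQ_DR·Δt = 3.290 × 10^5 m³.
Runoff depth d = V / A = 52.06 mm.
C = d / P = 52.06 / 94.7 = 0.55.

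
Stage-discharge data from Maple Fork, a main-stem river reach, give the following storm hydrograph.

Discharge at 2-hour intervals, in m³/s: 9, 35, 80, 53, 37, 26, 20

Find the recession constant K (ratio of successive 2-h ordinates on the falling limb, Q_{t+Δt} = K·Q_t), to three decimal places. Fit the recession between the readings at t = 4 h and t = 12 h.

Using the recession-limb readings at t = 4 h and t = 12 h: Q falls from 80 to 20 m³/s over 4 intervals.
K = (Q₂/Q₁)^(1/4) = (20/80)^(1/4) = 0.707.

K ≈ 0.707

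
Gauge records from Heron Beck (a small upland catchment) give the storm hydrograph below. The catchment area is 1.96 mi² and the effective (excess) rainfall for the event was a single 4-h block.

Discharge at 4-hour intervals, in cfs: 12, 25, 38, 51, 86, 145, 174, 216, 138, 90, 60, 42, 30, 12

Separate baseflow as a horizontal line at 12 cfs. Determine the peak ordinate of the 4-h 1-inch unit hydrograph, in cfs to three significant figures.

Direct runoff: 0.0, 13.0, 26.0, 39.0, 74.0, 133.0, 162.0, 204.0, 126.0, 78.0, 48.0, 30.0, 18.0, 0.0 cfs; ΣQ_DR = 951.0 cfs, peak = 204.0 cfs.
Runoff depth d = ΣQ_DR·Δt / A = 951.0 × 14400 / (1.96 mi²) = 3.007 in.
The 1-inch UH is the DRH scaled by (1 in)/d, so U_p = 204.0 × 1/3.007 = 67.8 cfs.

U_p ≈ 67.8 cfs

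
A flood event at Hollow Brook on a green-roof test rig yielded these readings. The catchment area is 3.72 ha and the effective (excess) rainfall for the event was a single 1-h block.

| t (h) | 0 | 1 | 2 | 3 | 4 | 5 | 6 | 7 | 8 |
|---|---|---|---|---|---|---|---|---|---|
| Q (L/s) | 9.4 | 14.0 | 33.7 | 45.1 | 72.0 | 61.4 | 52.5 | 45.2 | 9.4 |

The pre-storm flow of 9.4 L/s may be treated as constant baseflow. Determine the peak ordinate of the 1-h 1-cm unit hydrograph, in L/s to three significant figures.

Direct runoff: 0.0, 4.6, 24.3, 35.7, 62.6, 52.0, 43.1, 35.8, 0.0 L/s; ΣQ_DR = 258.1 L/s, peak = 62.6 L/s.
Runoff depth d = ΣQ_DR·Δt / A = 258.1 × 3600 / (3.72 ha) = 24.98 mm.
The 1-cm UH is the DRH scaled by (10 mm)/d, so U_p = 62.6 × 10/24.98 = 25.1 L/s.

U_p ≈ 25.1 L/s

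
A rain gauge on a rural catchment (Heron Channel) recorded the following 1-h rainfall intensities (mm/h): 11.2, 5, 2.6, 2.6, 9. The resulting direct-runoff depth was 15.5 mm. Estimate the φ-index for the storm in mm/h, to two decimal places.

φ ≈ 3.23 mm/h

Only the 3 blocks with intensity above φ contribute runoff: 11.2, 5, 9 mm/h.
Σ(I−φ)·Δt = d  ⇒  (11.2+5+9 − 3φ)·1 = 15.5
φ = (25.20 − 15.5/1) / 3 = 3.23 mm/h.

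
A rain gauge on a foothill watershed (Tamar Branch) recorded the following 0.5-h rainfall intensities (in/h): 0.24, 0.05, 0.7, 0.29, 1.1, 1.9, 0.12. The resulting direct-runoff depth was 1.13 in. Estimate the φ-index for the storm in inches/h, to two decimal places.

Only the 3 blocks with intensity above φ contribute runoff: 0.7, 1.1, 1.9 in/h.
Σ(I−φ)·Δt = d  ⇒  (0.7+1.1+1.9 − 3φ)·0.5 = 1.13
φ = (3.700 − 1.13/0.5) / 3 = 0.48 in/h.

φ ≈ 0.48 in/h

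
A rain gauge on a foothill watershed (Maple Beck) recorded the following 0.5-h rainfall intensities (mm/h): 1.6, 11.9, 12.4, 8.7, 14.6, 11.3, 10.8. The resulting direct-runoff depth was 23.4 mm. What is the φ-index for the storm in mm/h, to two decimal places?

φ ≈ 3.82 mm/h

Only the 6 blocks with intensity above φ contribute runoff: 11.9, 12.4, 8.7, 14.6, 11.3, 10.8 mm/h.
Σ(I−φ)·Δt = d  ⇒  (11.9+12.4+8.7+14.6+11.3+10.8 − 6φ)·0.5 = 23.4
φ = (69.70 − 23.4/0.5) / 6 = 3.82 mm/h.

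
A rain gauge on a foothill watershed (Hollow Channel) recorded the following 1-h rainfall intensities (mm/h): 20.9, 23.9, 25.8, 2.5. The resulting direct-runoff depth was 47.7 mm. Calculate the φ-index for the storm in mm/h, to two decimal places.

φ ≈ 7.63 mm/h

Only the 3 blocks with intensity above φ contribute runoff: 20.9, 23.9, 25.8 mm/h.
Σ(I−φ)·Δt = d  ⇒  (20.9+23.9+25.8 − 3φ)·1 = 47.7
φ = (70.60 − 47.7/1) / 3 = 7.63 mm/h.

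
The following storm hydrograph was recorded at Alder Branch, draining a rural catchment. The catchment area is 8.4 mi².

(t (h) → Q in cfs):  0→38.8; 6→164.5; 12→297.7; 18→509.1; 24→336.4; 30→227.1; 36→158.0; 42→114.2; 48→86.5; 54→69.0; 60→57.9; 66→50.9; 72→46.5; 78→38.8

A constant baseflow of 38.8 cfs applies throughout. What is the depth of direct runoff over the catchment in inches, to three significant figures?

d ≈ 1.83 in

Direct runoff: 0.0, 125.7, 258.9, 470.3, 297.6, 188.3, 119.2, 75.4, 47.7, 30.2, 19.1, 12.1, 7.7, 0.0 cfs; ΣQ_DR = 1652 cfs.
V = ΣQ_DR · Δt = 1652 × 21600 s = 3.569 × 10^7 ft³.
Over A = 8.4 mi², depth = V / A = 1.83 in.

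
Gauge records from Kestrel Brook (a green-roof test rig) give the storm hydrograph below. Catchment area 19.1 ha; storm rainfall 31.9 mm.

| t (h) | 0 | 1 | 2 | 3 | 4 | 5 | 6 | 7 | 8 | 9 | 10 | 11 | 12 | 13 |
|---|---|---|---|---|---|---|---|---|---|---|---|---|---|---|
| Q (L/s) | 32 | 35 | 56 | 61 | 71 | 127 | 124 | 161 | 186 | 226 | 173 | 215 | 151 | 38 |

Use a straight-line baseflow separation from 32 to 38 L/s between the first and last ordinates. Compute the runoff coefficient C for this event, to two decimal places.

C ≈ 0.69

ΣQ_DR = 1166 L/s; V = ΣQ_DR·Δt = 4.198 × 10^6 L.
Runoff depth d = V / A = 21.98 mm.
C = d / P = 21.98 / 31.9 = 0.69.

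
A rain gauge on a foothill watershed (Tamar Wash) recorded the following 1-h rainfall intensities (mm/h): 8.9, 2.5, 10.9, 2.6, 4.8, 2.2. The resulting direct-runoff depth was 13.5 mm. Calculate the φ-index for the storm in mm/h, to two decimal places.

Only the 3 blocks with intensity above φ contribute runoff: 8.9, 10.9, 4.8 mm/h.
Σ(I−φ)·Δt = d  ⇒  (8.9+10.9+4.8 − 3φ)·1 = 13.5
φ = (24.60 − 13.5/1) / 3 = 3.70 mm/h.

φ ≈ 3.70 mm/h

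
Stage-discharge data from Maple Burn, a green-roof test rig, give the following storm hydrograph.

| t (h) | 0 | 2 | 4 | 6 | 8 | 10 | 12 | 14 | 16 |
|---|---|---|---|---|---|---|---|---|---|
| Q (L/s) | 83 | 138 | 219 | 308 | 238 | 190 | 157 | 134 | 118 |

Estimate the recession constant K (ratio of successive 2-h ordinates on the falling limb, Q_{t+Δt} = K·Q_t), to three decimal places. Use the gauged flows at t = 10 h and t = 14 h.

K ≈ 0.840

Using the recession-limb readings at t = 10 h and t = 14 h: Q falls from 190 to 134 L/s over 2 intervals.
K = (Q₂/Q₁)^(1/2) = (134/190)^(1/2) = 0.840.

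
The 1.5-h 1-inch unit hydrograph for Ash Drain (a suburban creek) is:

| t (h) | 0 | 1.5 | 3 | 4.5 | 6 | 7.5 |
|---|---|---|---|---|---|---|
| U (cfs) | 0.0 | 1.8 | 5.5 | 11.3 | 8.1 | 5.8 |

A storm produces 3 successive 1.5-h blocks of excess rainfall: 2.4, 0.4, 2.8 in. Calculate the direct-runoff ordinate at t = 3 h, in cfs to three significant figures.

By discrete convolution, Q_j = Σ (P_i / 1 in) · U_{j−i}.
At t = 3 h (j=2): Q = (2.4/1)·5.5 + (0.4/1)·1.8 + (2.8/1)·0.0 = 13.9 cfs.

Q ≈ 13.9 cfs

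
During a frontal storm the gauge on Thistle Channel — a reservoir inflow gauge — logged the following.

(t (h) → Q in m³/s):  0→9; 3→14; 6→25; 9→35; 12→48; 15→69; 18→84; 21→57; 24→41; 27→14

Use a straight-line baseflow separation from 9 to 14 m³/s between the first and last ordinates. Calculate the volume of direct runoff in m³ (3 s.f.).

V ≈ 3.03 × 10^6 m³

Direct-runoff ordinates (Q − Q_b): 0.00, 4.44, 14.89, 24.33, 36.78, 57.22, 71.67, 44.11, 27.56, 0.00 m³/s.
ΣQ_DR = 281.0 m³/s.
With Δt = 3 h = 10800 s, V = ΣQ_DR · Δt = 281.0 × 10800 = 3.03 × 10^6 m³.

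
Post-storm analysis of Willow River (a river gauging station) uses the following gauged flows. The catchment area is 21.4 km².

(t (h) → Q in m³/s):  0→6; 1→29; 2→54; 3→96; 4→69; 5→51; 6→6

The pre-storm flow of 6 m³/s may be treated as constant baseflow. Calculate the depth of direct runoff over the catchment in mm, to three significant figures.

Direct runoff: 0.0, 23.0, 48.0, 90.0, 63.0, 45.0, 0.0 m³/s; ΣQ_DR = 269.0 m³/s.
V = ΣQ_DR · Δt = 269.0 × 3600 s = 9.684 × 10^5 m³.
Over A = 21.4 km², depth = V / A = 45.3 mm.

d ≈ 45.3 mm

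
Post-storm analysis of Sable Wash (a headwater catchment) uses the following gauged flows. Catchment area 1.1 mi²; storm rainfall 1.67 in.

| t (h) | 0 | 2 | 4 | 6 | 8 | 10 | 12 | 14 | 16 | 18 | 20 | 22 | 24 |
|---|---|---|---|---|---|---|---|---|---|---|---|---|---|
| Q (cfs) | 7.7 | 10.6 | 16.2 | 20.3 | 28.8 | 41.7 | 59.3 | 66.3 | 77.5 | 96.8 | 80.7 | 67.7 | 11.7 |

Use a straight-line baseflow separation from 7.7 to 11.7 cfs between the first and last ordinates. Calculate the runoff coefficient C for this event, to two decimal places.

ΣQ_DR = 459.2 cfs; V = ΣQ_DR·Δt = 3.306 × 10^6 ft³.
Runoff depth d = V / A = 1.294 in.
C = d / P = 1.294 / 1.67 = 0.77.

C ≈ 0.77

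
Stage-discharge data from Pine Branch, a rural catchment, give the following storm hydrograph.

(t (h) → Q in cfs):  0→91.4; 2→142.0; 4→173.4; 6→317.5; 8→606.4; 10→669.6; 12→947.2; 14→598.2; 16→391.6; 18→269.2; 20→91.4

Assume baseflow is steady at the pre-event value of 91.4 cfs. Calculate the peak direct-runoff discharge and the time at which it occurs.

Subtracting baseflow gives direct-runoff ordinates: 0.0, 50.6, 82.0, 226.1, 515.0, 578.2, 855.8, 506.8, 300.2, 177.8, 0.0 cfs.
The maximum is 855.8 cfs, occurring at the reading for t = 12 h.

Q_p = 855.8 cfs at t = 12 h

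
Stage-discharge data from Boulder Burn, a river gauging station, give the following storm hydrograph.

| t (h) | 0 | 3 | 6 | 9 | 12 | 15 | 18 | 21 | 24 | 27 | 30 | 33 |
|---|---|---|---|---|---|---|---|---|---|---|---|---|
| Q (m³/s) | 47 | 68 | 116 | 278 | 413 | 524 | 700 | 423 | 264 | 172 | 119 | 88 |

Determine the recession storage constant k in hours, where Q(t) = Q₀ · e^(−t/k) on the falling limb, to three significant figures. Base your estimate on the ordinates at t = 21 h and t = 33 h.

On the falling limb, Q drops from 423 to 88 m³/s between t = 21 h and t = 33 h (Δt = 12 h).
k = −Δt / ln(Q₂/Q₁) = −12 / ln(88/423) = 7.64 h.

k ≈ 7.64 h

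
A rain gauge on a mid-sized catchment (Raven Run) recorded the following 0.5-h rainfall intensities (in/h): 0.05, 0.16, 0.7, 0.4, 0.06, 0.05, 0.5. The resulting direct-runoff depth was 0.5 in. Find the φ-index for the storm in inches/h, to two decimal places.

Only the 3 blocks with intensity above φ contribute runoff: 0.7, 0.4, 0.5 in/h.
Σ(I−φ)·Δt = d  ⇒  (0.7+0.4+0.5 − 3φ)·0.5 = 0.5
φ = (1.600 − 0.5/0.5) / 3 = 0.20 in/h.

φ ≈ 0.20 in/h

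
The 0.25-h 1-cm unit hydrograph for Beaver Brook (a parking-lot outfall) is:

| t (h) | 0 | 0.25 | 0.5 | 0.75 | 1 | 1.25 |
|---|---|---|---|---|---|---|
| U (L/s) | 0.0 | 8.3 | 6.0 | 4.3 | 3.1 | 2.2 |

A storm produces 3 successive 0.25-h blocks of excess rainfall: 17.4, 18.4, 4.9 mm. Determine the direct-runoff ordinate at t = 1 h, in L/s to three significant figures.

By discrete convolution, Q_j = Σ (P_i / 10 mm) · U_{j−i}.
At t = 1 h (j=4): Q = (17.4/10)·3.1 + (18.4/10)·4.3 + (4.9/10)·6.0 = 16.2 L/s.

Q ≈ 16.2 L/s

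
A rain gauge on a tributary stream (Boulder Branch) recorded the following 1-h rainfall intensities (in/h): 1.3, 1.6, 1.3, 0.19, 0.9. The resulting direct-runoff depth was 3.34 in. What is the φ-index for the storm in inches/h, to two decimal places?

Only the 4 blocks with intensity above φ contribute runoff: 1.3, 1.6, 1.3, 0.9 in/h.
Σ(I−φ)·Δt = d  ⇒  (1.3+1.6+1.3+0.9 − 4φ)·1 = 3.34
φ = (5.100 − 3.34/1) / 4 = 0.44 in/h.

φ ≈ 0.44 in/h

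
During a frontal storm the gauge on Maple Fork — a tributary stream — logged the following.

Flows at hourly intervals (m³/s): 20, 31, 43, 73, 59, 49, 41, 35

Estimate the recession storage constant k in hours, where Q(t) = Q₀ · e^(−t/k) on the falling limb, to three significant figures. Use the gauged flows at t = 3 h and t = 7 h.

On the falling limb, Q drops from 73 to 35 m³/s between t = 3 h and t = 7 h (Δt = 4 h).
k = −Δt / ln(Q₂/Q₁) = −4 / ln(35/73) = 5.44 h.

k ≈ 5.44 h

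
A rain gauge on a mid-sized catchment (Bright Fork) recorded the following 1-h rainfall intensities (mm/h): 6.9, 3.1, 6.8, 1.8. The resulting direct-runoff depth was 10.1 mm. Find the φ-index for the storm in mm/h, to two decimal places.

φ ≈ 2.23 mm/h

Only the 3 blocks with intensity above φ contribute runoff: 6.9, 3.1, 6.8 mm/h.
Σ(I−φ)·Δt = d  ⇒  (6.9+3.1+6.8 − 3φ)·1 = 10.1
φ = (16.80 − 10.1/1) / 3 = 2.23 mm/h.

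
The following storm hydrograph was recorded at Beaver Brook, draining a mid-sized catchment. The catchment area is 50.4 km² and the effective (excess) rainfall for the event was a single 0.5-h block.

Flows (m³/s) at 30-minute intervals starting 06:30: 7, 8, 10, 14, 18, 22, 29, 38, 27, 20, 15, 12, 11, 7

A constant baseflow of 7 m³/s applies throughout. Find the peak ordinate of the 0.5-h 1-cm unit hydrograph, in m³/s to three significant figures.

U_p ≈ 62.0 m³/s

Direct runoff: 0.0, 1.0, 3.0, 7.0, 11.0, 15.0, 22.0, 31.0, 20.0, 13.0, 8.0, 5.0, 4.0, 0.0 m³/s; ΣQ_DR = 140.0 m³/s, peak = 31.0 m³/s.
Runoff depth d = ΣQ_DR·Δt / A = 140.0 × 1800 / (50.4 km²) = 5.000 mm.
The 1-cm UH is the DRH scaled by (10 mm)/d, so U_p = 31.0 × 10/5.000 = 62.0 m³/s.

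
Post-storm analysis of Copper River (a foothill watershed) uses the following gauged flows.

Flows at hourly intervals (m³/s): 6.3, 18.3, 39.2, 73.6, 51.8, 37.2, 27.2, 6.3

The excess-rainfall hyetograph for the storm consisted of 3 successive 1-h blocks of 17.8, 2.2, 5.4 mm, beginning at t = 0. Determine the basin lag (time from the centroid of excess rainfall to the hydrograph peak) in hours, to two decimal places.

Centroid of excess rainfall: t_c = Σ P_i·t̄_i / ΣP_i = 1.0118 h (block centres at 0.5, 1.5, 2.5 h).
Hydrograph peak occurs at t = 3 h, so basin lag t_L = 3 − 1.0118 = 1.99 h.

t_L ≈ 1.99 h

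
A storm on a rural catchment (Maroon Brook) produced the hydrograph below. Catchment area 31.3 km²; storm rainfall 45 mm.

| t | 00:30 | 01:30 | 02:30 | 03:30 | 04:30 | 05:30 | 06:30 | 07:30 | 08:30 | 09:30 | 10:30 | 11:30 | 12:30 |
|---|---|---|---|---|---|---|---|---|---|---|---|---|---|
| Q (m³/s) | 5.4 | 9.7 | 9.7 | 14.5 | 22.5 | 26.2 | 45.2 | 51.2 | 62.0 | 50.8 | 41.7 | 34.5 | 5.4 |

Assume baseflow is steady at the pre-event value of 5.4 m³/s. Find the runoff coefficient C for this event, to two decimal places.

C ≈ 0.79

ΣQ_DR = 308.6 m³/s; V = ΣQ_DR·Δt = 1.111 × 10^6 m³.
Runoff depth d = V / A = 35.49 mm.
C = d / P = 35.49 / 45 = 0.79.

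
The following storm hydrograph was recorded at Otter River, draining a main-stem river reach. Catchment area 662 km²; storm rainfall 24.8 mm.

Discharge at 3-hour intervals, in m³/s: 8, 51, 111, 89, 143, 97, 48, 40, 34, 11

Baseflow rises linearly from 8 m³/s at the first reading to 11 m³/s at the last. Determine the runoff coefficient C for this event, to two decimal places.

C ≈ 0.35

ΣQ_DR = 537.0 m³/s; V = ΣQ_DR·Δt = 5.800 × 10^6 m³.
Runoff depth d = V / A = 8.761 mm.
C = d / P = 8.761 / 24.8 = 0.35.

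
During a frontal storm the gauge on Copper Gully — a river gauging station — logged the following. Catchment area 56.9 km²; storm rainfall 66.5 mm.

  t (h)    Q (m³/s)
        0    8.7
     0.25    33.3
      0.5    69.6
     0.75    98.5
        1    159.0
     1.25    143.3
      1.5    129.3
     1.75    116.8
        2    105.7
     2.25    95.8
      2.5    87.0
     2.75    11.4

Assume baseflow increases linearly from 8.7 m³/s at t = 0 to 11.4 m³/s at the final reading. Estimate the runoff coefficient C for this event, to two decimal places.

C ≈ 0.22

ΣQ_DR = 937.8 m³/s; V = ΣQ_DR·Δt = 8.440 × 10^5 m³.
Runoff depth d = V / A = 14.83 mm.
C = d / P = 14.83 / 66.5 = 0.22.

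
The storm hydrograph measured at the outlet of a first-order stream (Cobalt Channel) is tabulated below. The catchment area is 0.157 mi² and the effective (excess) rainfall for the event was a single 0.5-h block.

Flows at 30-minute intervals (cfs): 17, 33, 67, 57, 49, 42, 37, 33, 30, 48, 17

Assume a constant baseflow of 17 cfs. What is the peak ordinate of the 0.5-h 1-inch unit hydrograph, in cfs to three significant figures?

Direct runoff: 0.0, 16.0, 50.0, 40.0, 32.0, 25.0, 20.0, 16.0, 13.0, 31.0, 0.0 cfs; ΣQ_DR = 243.0 cfs, peak = 50.0 cfs.
Runoff depth d = ΣQ_DR·Δt / A = 243.0 × 1800 / (0.157 mi²) = 1.199 in.
The 1-inch UH is the DRH scaled by (1 in)/d, so U_p = 50.0 × 1/1.199 = 41.7 cfs.

U_p ≈ 41.7 cfs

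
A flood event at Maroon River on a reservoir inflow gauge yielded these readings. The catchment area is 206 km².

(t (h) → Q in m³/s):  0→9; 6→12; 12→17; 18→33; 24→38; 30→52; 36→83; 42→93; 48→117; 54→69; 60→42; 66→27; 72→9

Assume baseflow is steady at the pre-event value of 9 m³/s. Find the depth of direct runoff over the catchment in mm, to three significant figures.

Direct runoff: 0.0, 3.0, 8.0, 24.0, 29.0, 43.0, 74.0, 84.0, 108.0, 60.0, 33.0, 18.0, 0.0 m³/s; ΣQ_DR = 484.0 m³/s.
V = ΣQ_DR · Δt = 484.0 × 21600 s = 1.045 × 10^7 m³.
Over A = 206 km², depth = V / A = 50.7 mm.

d ≈ 50.7 mm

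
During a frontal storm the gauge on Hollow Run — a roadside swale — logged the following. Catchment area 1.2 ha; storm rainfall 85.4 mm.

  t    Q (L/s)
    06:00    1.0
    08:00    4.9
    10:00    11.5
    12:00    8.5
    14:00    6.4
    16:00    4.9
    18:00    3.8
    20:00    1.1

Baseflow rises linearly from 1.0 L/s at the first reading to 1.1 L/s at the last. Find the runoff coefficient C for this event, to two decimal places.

ΣQ_DR = 33.70 L/s; V = ΣQ_DR·Δt = 2.426 × 10^5 L.
Runoff depth d = V / A = 20.22 mm.
C = d / P = 20.22 / 85.4 = 0.24.

C ≈ 0.24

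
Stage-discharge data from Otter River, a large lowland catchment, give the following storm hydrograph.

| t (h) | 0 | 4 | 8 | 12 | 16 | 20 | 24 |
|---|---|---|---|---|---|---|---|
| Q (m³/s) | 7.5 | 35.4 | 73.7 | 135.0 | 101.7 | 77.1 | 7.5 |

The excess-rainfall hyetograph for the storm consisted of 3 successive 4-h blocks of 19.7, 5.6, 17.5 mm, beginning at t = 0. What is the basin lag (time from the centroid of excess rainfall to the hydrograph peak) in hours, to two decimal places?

Centroid of excess rainfall: t_c = Σ P_i·t̄_i / ΣP_i = 5.7944 h (block centres at 2, 6, 10 h).
Hydrograph peak occurs at t = 12 h, so basin lag t_L = 12 − 5.7944 = 6.21 h.

t_L ≈ 6.21 h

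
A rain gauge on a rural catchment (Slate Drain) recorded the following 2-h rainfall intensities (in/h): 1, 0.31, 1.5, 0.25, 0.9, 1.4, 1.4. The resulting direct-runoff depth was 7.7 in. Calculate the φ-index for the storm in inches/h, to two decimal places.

φ ≈ 0.47 in/h

Only the 5 blocks with intensity above φ contribute runoff: 1, 1.5, 0.9, 1.4, 1.4 in/h.
Σ(I−φ)·Δt = d  ⇒  (1+1.5+0.9+1.4+1.4 − 5φ)·2 = 7.7
φ = (6.200 − 7.7/2) / 5 = 0.47 in/h.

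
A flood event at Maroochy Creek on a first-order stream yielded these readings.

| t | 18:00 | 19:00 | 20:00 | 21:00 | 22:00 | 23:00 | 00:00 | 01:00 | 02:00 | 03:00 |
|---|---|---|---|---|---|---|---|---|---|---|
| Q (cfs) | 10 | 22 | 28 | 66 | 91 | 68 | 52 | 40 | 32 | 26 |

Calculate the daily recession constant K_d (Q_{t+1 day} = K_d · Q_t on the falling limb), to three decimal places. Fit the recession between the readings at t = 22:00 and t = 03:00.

Between t = 22:00 and t = 03:00 the flow falls from 91 to 26 cfs over 5×1 h = 5 h.
Per-interval ratio K = (26/91)^(1/5) = 0.7784; K_d = K^(24/1) = 0.002.

K_d ≈ 0.002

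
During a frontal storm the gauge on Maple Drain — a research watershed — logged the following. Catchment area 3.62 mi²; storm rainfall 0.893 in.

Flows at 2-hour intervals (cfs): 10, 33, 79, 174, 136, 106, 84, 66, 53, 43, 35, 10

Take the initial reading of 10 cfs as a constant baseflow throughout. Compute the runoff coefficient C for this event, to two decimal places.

C ≈ 0.68

ΣQ_DR = 709.0 cfs; V = ΣQ_DR·Δt = 5.105 × 10^6 ft³.
Runoff depth d = V / A = 0.6070 in.
C = d / P = 0.6070 / 0.893 = 0.68.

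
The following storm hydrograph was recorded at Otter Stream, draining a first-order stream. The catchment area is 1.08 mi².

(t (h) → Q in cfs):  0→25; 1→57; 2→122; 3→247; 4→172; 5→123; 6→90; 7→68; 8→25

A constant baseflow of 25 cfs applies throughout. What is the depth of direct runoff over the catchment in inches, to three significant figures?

Direct runoff: 0.0, 32.0, 97.0, 222.0, 147.0, 98.0, 65.0, 43.0, 0.0 cfs; ΣQ_DR = 704.0 cfs.
V = ΣQ_DR · Δt = 704.0 × 3600 s = 2.534 × 10^6 ft³.
Over A = 1.08 mi², depth = V / A = 1.01 in.

d ≈ 1.01 in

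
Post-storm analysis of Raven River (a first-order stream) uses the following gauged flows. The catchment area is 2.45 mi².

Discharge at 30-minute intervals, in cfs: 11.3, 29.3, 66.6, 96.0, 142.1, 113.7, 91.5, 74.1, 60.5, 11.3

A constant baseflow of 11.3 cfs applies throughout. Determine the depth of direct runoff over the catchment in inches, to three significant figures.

Direct runoff: 0.0, 18.0, 55.3, 84.7, 130.8, 102.4, 80.2, 62.8, 49.2, 0.0 cfs; ΣQ_DR = 583.4 cfs.
V = ΣQ_DR · Δt = 583.4 × 1800 s = 1.050 × 10^6 ft³.
Over A = 2.45 mi², depth = V / A = 0.184 in.

d ≈ 0.184 in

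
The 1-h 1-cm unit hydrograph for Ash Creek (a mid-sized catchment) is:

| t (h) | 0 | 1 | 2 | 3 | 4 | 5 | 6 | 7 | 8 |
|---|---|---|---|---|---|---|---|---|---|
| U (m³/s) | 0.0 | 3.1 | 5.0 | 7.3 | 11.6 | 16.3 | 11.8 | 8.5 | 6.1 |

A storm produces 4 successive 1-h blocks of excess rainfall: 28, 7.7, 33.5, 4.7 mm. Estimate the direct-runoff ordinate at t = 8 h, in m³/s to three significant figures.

By discrete convolution, Q_j = Σ (P_i / 10 mm) · U_{j−i}.
At t = 8 h (j=8): Q = (28/10)·6.1 + (7.7/10)·8.5 + (33.5/10)·11.8 + (4.7/10)·16.3 = 70.8 m³/s.

Q ≈ 70.8 m³/s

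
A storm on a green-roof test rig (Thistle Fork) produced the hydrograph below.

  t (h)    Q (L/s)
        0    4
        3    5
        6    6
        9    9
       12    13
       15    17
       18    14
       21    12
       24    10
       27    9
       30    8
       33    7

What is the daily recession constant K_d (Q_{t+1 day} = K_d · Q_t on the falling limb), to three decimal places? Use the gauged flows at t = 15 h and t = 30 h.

K_d ≈ 0.299

Between t = 15 h and t = 30 h the flow falls from 17 to 8 L/s over 5×3 h = 15 h.
Per-interval ratio K = (8/17)^(1/5) = 0.8601; K_d = K^(24/3) = 0.299.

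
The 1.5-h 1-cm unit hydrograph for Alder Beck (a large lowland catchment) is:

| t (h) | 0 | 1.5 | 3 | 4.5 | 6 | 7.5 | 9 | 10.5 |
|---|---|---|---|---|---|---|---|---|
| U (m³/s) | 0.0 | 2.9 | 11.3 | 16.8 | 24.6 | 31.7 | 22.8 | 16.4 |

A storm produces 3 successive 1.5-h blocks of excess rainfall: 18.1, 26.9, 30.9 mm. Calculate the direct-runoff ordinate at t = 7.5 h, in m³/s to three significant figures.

Q ≈ 175 m³/s

By discrete convolution, Q_j = Σ (P_i / 10 mm) · U_{j−i}.
At t = 7.5 h (j=5): Q = (18.1/10)·31.7 + (26.9/10)·24.6 + (30.9/10)·16.8 = 175 m³/s.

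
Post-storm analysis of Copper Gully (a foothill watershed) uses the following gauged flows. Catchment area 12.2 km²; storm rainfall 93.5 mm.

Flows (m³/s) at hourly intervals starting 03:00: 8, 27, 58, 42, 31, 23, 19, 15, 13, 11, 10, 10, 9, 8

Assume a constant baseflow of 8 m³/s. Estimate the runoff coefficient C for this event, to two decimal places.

C ≈ 0.54

ΣQ_DR = 172.0 m³/s; V = ΣQ_DR·Δt = 6.192 × 10^5 m³.
Runoff depth d = V / A = 50.75 mm.
C = d / P = 50.75 / 93.5 = 0.54.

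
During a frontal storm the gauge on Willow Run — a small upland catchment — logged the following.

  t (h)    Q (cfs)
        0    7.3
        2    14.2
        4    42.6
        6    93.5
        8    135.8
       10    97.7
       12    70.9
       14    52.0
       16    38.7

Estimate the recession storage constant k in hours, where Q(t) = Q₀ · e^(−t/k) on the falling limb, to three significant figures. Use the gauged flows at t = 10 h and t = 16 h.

On the falling limb, Q drops from 97.7 to 38.7 cfs between t = 10 h and t = 16 h (Δt = 6 h).
k = −Δt / ln(Q₂/Q₁) = −6 / ln(38.7/97.7) = 6.48 h.

k ≈ 6.48 h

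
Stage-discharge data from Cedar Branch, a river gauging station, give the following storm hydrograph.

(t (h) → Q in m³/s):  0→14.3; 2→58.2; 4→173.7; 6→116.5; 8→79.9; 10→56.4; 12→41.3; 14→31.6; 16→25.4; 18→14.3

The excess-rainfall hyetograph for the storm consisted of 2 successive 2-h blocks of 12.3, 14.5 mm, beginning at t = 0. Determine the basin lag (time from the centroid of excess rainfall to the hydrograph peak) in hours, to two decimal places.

Centroid of excess rainfall: t_c = Σ P_i·t̄_i / ΣP_i = 2.0821 h (block centres at 1, 3 h).
Hydrograph peak occurs at t = 4 h, so basin lag t_L = 4 − 2.0821 = 1.92 h.

t_L ≈ 1.92 h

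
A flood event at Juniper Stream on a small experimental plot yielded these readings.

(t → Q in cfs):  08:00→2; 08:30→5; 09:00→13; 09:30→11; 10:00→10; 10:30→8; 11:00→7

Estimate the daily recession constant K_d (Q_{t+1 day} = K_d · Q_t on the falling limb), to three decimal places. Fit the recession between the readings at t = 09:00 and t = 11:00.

K_d ≈ 0.001

Between t = 09:00 and t = 11:00 the flow falls from 13 to 7 cfs over 4×0.5 h = 2 h.
Per-interval ratio K = (7/13)^(1/4) = 0.8566; K_d = K^(24/0.5) = 0.001.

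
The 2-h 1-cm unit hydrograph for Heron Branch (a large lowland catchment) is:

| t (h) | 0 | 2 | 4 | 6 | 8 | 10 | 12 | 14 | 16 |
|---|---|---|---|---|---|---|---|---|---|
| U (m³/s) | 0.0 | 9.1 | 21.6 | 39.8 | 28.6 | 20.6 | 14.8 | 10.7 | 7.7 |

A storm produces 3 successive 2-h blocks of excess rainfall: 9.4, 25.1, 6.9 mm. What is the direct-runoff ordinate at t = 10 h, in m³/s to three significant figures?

By discrete convolution, Q_j = Σ (P_i / 10 mm) · U_{j−i}.
At t = 10 h (j=5): Q = (9.4/10)·20.6 + (25.1/10)·28.6 + (6.9/10)·39.8 = 119 m³/s.

Q ≈ 119 m³/s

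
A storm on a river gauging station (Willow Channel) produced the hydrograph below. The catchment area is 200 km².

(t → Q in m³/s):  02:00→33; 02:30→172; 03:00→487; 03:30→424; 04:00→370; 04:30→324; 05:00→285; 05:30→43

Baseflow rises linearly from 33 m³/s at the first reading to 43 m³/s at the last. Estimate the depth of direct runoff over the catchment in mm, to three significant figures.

d ≈ 16.5 mm

Direct runoff: 0.00, 137.57, 451.14, 386.71, 331.29, 283.86, 243.43, 0.00 m³/s; ΣQ_DR = 1834 m³/s.
V = ΣQ_DR · Δt = 1834 × 1800 s = 3.301 × 10^6 m³.
Over A = 200 km², depth = V / A = 16.5 mm.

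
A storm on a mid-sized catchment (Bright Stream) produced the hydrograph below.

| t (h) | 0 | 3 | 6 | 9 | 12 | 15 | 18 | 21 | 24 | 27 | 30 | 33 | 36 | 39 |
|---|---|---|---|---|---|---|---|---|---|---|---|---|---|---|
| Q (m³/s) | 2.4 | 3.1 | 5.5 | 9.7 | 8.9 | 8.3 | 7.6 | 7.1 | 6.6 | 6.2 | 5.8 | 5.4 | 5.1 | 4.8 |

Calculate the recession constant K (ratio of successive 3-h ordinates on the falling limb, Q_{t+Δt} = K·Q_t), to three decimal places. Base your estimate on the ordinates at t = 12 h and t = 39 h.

K ≈ 0.934

Using the recession-limb readings at t = 12 h and t = 39 h: Q falls from 8.9 to 4.8 m³/s over 9 intervals.
K = (Q₂/Q₁)^(1/9) = (4.8/8.9)^(1/9) = 0.934.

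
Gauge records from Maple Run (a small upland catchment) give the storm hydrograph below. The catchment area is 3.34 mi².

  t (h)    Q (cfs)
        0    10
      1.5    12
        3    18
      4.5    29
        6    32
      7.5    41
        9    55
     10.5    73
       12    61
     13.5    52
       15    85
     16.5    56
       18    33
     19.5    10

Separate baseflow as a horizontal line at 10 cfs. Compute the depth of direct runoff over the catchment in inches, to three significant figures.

Direct runoff: 0.0, 2.0, 8.0, 19.0, 22.0, 31.0, 45.0, 63.0, 51.0, 42.0, 75.0, 46.0, 23.0, 0.0 cfs; ΣQ_DR = 427.0 cfs.
V = ΣQ_DR · Δt = 427.0 × 5400 s = 2.306 × 10^6 ft³.
Over A = 3.34 mi², depth = V / A = 0.297 in.

d ≈ 0.297 in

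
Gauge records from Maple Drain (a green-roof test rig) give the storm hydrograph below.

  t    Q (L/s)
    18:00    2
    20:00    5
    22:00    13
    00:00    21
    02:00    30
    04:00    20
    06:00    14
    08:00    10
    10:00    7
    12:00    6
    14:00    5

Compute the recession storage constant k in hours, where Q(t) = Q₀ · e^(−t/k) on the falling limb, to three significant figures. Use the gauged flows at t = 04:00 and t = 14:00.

k ≈ 7.21 h

On the falling limb, Q drops from 20 to 5 L/s between t = 04:00 and t = 14:00 (Δt = 10 h).
k = −Δt / ln(Q₂/Q₁) = −10 / ln(5/20) = 7.21 h.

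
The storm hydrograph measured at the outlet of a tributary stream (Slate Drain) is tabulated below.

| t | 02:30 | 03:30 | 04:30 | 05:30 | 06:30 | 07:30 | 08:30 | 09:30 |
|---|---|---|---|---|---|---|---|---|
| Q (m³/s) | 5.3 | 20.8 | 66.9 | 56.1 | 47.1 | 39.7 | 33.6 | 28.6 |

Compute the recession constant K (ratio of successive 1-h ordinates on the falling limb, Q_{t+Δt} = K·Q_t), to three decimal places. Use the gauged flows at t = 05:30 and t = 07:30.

Using the recession-limb readings at t = 05:30 and t = 07:30: Q falls from 56.1 to 39.7 m³/s over 2 intervals.
K = (Q₂/Q₁)^(1/2) = (39.7/56.1)^(1/2) = 0.841.

K ≈ 0.841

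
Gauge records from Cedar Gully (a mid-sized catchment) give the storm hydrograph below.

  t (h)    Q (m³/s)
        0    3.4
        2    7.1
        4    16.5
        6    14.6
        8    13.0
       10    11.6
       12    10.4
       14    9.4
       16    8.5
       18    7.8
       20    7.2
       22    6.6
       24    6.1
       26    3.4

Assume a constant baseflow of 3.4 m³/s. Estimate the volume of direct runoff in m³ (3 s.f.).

V ≈ 5.62 × 10^5 m³

Direct-runoff ordinates (Q − Q_b): 0.0, 3.7, 13.1, 11.2, 9.6, 8.2, 7.0, 6.0, 5.1, 4.4, 3.8, 3.2, 2.7, 0.0 m³/s.
ΣQ_DR = 78.00 m³/s.
With Δt = 2 h = 7200 s, V = ΣQ_DR · Δt = 78.00 × 7200 = 5.62 × 10^5 m³.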